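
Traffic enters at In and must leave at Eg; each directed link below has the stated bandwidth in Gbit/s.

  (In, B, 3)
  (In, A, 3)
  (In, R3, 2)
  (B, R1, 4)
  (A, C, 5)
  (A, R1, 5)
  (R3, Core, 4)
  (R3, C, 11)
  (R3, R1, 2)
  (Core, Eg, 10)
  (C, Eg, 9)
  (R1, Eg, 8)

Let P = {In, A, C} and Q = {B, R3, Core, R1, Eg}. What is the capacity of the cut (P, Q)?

Edges leaving {In, A, C}: In→B (3), In→R3 (2), A→R1 (5), C→Eg (9).
Cut capacity = 3 + 2 + 5 + 9 = 19.

19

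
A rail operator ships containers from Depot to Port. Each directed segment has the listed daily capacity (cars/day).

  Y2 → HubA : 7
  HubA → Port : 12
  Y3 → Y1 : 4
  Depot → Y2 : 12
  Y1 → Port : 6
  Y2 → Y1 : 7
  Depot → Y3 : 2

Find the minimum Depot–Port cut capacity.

13

Augment Depot→Y3→Y1→Port: bottleneck 2, flow now 2.
Augment Depot→Y2→HubA→Port: bottleneck 7, flow now 9.
Augment Depot→Y2→Y1→Port: bottleneck 4, flow now 13.
No augmenting path remains; maximum flow = 13.
By max-flow min-cut, the minimum cut capacity equals the max flow.
In the residual graph, reachable from Depot: {Depot, Y3, Y2, Y1}.
Min-cut edges: Y2→HubA (7), Y1→Port (6); capacity 7 + 6 = 13.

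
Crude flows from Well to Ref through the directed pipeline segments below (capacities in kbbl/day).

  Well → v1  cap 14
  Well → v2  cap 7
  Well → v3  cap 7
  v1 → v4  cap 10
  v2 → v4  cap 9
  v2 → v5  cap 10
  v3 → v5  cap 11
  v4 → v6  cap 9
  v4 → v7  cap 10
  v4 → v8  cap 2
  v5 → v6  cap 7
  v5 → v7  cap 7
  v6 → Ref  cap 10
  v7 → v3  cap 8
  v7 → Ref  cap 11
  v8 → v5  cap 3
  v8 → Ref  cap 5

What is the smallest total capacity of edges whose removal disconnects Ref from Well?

Augment Well→v1→v4→v6→Ref: bottleneck 9, flow now 9.
Augment Well→v1→v4→v7→Ref: bottleneck 1, flow now 10.
Augment Well→v2→v4→v7→Ref: bottleneck 7, flow now 17.
Augment Well→v3→v5→v6→Ref: bottleneck 1, flow now 18.
Augment Well→v3→v5→v7→Ref: bottleneck 3, flow now 21.
Augment Well→v3→v5→v6→v4→v8→Ref: bottleneck 2, flow now 23. (uses reverse residual edge)
No augmenting path remains; maximum flow = 23.
By max-flow min-cut, the minimum cut capacity equals the max flow.
In the residual graph, reachable from Well: {Well, v1, v2, v3, v4, v5, v6, v7}.
Min-cut edges: v4→v8 (2), v6→Ref (10), v7→Ref (11); capacity 2 + 10 + 11 = 23.

23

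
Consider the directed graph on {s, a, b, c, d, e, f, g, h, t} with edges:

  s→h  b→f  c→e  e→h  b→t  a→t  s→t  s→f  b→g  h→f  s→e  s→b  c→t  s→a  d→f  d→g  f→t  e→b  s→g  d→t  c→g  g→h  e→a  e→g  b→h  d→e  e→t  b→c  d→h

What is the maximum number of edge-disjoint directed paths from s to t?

5

Assign every edge capacity 1; by Menger, the answer equals the max flow.
Path s→t (+1); total 1.
Path s→a→t (+1); total 2.
Path s→b→t (+1); total 3.
Path s→e→t (+1); total 4.
Path s→f→t (+1); total 5.
No residual s→t path; max flow = 5.
Certifying cut of size 5: {f→t, s→a, s→b, s→e, s→t}.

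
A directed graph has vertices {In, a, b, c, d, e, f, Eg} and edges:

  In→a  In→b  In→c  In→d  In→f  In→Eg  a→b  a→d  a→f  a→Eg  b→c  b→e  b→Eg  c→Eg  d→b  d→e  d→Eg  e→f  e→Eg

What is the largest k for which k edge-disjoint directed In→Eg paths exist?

5

Assign every edge capacity 1; by Menger, the answer equals the max flow.
Path In→Eg (+1); total 1.
Path In→a→Eg (+1); total 2.
Path In→b→Eg (+1); total 3.
Path In→c→Eg (+1); total 4.
Path In→d→Eg (+1); total 5.
No residual In→Eg path; max flow = 5.
Certifying cut of size 5: {In→Eg, In→a, In→b, In→c, In→d}.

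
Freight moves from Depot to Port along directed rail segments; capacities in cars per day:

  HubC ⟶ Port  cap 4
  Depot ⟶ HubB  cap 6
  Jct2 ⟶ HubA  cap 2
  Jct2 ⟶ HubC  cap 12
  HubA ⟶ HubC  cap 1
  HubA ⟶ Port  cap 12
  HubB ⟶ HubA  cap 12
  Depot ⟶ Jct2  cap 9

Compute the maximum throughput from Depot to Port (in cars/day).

12

Augment Depot→Jct2→HubA→Port: bottleneck 2, flow now 2.
Augment Depot→Jct2→HubC→Port: bottleneck 4, flow now 6.
Augment Depot→HubB→HubA→Port: bottleneck 6, flow now 12.
No augmenting path remains; maximum flow = 12.
In the residual graph, reachable from Depot: {Depot, Jct2, HubC}.
Min-cut edges: Depot→HubB (6), Jct2→HubA (2), HubC→Port (4); capacity 6 + 2 + 4 = 12.
This cut is saturated, so no flow can exceed 12.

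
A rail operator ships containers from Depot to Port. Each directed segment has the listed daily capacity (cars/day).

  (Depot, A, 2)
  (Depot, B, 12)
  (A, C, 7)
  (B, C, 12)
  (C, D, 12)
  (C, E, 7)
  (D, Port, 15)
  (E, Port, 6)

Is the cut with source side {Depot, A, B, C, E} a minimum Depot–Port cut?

Given cut capacity: 12 + 6 = 18.
Augment Depot→A→C→D→Port: bottleneck 2, flow now 2.
Augment Depot→B→C→D→Port: bottleneck 10, flow now 12.
Augment Depot→B→C→E→Port: bottleneck 2, flow now 14.
No augmenting path remains; maximum flow = 14.
In the residual graph, reachable from Depot: {Depot}.
Min-cut edges: Depot→A (2), Depot→B (12); capacity 2 + 12 = 14.
Cut capacity 18 exceeds the max flow 14, so it is not minimum.

No — its capacity is 18, but the minimum cut has capacity 14.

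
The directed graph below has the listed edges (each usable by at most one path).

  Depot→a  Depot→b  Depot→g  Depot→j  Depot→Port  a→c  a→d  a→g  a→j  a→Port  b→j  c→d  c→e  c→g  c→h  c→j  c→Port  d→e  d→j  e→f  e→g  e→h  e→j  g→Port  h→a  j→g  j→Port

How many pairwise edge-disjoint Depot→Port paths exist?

Assign every edge capacity 1; by Menger, the answer equals the max flow.
Path Depot→Port (+1); total 1.
Path Depot→a→Port (+1); total 2.
Path Depot→g→Port (+1); total 3.
Path Depot→j→Port (+1); total 4.
No residual Depot→Port path; max flow = 4.
Certifying cut of size 4: {Depot→Port, Depot→a, g→Port, j→Port}.

4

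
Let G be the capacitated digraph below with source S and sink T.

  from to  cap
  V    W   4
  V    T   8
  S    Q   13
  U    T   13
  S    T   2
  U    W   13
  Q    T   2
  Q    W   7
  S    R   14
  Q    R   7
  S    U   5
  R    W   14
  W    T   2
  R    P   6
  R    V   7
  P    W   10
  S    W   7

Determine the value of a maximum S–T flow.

Augment S→T: bottleneck 2, flow now 2.
Augment S→Q→T: bottleneck 2, flow now 4.
Augment S→U→T: bottleneck 5, flow now 9.
Augment S→W→T: bottleneck 2, flow now 11.
Augment S→R→V→T: bottleneck 7, flow now 18.
No augmenting path remains; maximum flow = 18.
In the residual graph, reachable from S: {S, P, Q, R, W}.
Min-cut edges: S→U (5), S→T (2), Q→T (2), R→V (7), W→T (2); capacity 5 + 2 + 2 + 7 + 2 = 18.
This cut is saturated, so no flow can exceed 18.

18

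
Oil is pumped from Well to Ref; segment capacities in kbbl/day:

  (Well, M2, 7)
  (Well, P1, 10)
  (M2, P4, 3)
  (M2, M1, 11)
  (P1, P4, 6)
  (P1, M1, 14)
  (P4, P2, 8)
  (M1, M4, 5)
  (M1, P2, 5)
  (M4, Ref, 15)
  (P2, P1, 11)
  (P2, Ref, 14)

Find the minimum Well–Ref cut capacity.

Augment Well→M2→P4→P2→Ref: bottleneck 3, flow now 3.
Augment Well→M2→M1→M4→Ref: bottleneck 4, flow now 7.
Augment Well→P1→P4→P2→Ref: bottleneck 5, flow now 12.
Augment Well→P1→M1→M4→Ref: bottleneck 1, flow now 13.
Augment Well→P1→M1→P2→Ref: bottleneck 4, flow now 17.
No augmenting path remains; maximum flow = 17.
By max-flow min-cut, the minimum cut capacity equals the max flow.
In the residual graph, reachable from Well: {Well}.
Min-cut edges: Well→M2 (7), Well→P1 (10); capacity 7 + 10 = 17.

17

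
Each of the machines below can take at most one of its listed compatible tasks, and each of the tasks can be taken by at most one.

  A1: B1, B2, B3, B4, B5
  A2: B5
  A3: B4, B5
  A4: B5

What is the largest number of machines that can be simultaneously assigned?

Unit-capacity flow: source→left, listed edges, right→sink; max matching = max flow.
Augmenting path A1→B1 (+1); matched 1.
Augmenting path A2→B5 (+1); matched 2.
Augmenting path A3→B4 (+1); matched 3.
No augmenting path remains; maximum matching = 3.
König certificate: {A1, A3, B5} is a vertex cover of size 3 (every listed pair touches it), so no matching can be larger.

3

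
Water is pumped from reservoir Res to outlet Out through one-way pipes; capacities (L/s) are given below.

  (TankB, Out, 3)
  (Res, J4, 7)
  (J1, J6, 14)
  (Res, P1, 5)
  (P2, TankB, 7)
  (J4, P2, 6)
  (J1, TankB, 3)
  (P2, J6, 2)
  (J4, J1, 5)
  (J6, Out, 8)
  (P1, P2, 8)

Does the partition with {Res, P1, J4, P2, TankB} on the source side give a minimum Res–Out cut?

Given cut capacity: 5 + 2 + 3 = 10.
Augment Res→P1→P2→TankB→Out: bottleneck 3, flow now 3.
Augment Res→P1→P2→J6→Out: bottleneck 2, flow now 5.
Augment Res→J4→J1→J6→Out: bottleneck 5, flow now 10.
No augmenting path remains; maximum flow = 10.
Cut capacity 10 equals the max flow, so it is a minimum cut.

Yes — it is a minimum cut (capacity 10).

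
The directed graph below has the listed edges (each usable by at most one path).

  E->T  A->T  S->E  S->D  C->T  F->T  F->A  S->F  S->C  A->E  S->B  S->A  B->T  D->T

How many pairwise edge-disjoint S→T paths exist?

Assign every edge capacity 1; by Menger, the answer equals the max flow.
Path S→A→T (+1); total 1.
Path S→B→T (+1); total 2.
Path S→C→T (+1); total 3.
Path S→D→T (+1); total 4.
Path S→E→T (+1); total 5.
Path S→F→T (+1); total 6.
No residual S→T path; max flow = 6.
Certifying cut of size 6: {S→A, S→B, S→C, S→D, S→E, S→F}.

6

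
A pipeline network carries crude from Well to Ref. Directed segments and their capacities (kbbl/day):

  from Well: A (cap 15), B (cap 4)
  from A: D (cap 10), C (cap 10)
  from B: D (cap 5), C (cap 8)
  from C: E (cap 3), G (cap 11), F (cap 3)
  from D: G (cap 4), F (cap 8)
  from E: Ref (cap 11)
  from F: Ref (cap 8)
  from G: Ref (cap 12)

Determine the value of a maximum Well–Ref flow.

19

Augment Well→A→C→E→Ref: bottleneck 3, flow now 3.
Augment Well→A→C→F→Ref: bottleneck 3, flow now 6.
Augment Well→A→C→G→Ref: bottleneck 4, flow now 10.
Augment Well→A→D→F→Ref: bottleneck 5, flow now 15.
Augment Well→B→C→G→Ref: bottleneck 4, flow now 19.
No augmenting path remains; maximum flow = 19.
In the residual graph, reachable from Well: {Well}.
Min-cut edges: Well→A (15), Well→B (4); capacity 15 + 4 = 19.
This cut is saturated, so no flow can exceed 19.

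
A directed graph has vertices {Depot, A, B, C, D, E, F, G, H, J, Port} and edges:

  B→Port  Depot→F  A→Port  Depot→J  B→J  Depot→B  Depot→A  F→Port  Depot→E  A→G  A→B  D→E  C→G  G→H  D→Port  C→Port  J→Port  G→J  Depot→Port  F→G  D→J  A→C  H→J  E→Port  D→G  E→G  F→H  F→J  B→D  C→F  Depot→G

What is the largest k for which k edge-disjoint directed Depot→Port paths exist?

6

Assign every edge capacity 1; by Menger, the answer equals the max flow.
Path Depot→Port (+1); total 1.
Path Depot→A→Port (+1); total 2.
Path Depot→B→Port (+1); total 3.
Path Depot→E→Port (+1); total 4.
Path Depot→F→Port (+1); total 5.
Path Depot→J→Port (+1); total 6.
No residual Depot→Port path; max flow = 6.
Certifying cut of size 6: {Depot→A, Depot→B, Depot→E, Depot→F, Depot→Port, J→Port}.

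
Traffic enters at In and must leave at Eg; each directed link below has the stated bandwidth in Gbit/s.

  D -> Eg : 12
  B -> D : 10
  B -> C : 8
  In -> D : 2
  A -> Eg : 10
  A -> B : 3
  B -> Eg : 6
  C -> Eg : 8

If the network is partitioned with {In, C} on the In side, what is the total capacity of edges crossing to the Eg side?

Edges leaving {In, C}: In→D (2), C→Eg (8).
Cut capacity = 2 + 8 = 10.

10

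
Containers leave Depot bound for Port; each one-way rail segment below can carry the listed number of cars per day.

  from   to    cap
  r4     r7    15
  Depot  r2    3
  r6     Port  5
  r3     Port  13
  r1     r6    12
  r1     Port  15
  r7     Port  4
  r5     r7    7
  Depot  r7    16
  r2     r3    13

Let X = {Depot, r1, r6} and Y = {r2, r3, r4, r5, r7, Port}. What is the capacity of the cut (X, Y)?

39

Edges leaving {Depot, r1, r6}: Depot→r2 (3), Depot→r7 (16), r1→Port (15), r6→Port (5).
Cut capacity = 3 + 16 + 15 + 5 = 39.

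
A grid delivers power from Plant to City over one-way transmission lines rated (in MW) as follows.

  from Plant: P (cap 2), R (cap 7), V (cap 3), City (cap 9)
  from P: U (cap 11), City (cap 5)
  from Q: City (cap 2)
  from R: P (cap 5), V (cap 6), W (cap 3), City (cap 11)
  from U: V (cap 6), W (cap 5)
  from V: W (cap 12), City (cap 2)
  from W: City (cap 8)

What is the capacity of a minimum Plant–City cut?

21

Augment Plant→City: bottleneck 9, flow now 9.
Augment Plant→P→City: bottleneck 2, flow now 11.
Augment Plant→R→City: bottleneck 7, flow now 18.
Augment Plant→V→City: bottleneck 2, flow now 20.
Augment Plant→V→W→City: bottleneck 1, flow now 21.
No augmenting path remains; maximum flow = 21.
By max-flow min-cut, the minimum cut capacity equals the max flow.
In the residual graph, reachable from Plant: {Plant}.
Min-cut edges: Plant→P (2), Plant→R (7), Plant→V (3), Plant→City (9); capacity 2 + 7 + 3 + 9 = 21.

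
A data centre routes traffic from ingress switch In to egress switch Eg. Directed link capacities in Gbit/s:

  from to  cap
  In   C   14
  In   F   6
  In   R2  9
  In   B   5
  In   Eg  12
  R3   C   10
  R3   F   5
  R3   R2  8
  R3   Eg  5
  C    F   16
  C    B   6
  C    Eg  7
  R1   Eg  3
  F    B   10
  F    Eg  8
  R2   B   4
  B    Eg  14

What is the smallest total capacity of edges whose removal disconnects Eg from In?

41

Augment In→Eg: bottleneck 12, flow now 12.
Augment In→C→Eg: bottleneck 7, flow now 19.
Augment In→F→Eg: bottleneck 6, flow now 25.
Augment In→B→Eg: bottleneck 5, flow now 30.
Augment In→C→F→Eg: bottleneck 2, flow now 32.
Augment In→C→B→Eg: bottleneck 5, flow now 37.
Augment In→R2→B→Eg: bottleneck 4, flow now 41.
No augmenting path remains; maximum flow = 41.
By max-flow min-cut, the minimum cut capacity equals the max flow.
In the residual graph, reachable from In: {In, R2}.
Min-cut edges: In→C (14), In→F (6), In→B (5), In→Eg (12), R2→B (4); capacity 14 + 6 + 5 + 12 + 4 = 41.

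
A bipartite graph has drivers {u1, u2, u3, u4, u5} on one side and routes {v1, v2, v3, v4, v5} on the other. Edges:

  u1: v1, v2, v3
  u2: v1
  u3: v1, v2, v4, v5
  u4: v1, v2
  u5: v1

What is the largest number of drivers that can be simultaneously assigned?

4

Unit-capacity flow: source→left, listed edges, right→sink; max matching = max flow.
Augmenting path u1→v1 (+1); matched 1.
Augmenting path u3→v2 (+1); matched 2.
Augmenting path u2→v1→u1→v3 (+1); matched 3.
Augmenting path u4→v2→u3→v4 (+1); matched 4.
No augmenting path remains; maximum matching = 4.
König certificate: {u1, u3, u4, v1} is a vertex cover of size 4 (every listed pair touches it), so no matching can be larger.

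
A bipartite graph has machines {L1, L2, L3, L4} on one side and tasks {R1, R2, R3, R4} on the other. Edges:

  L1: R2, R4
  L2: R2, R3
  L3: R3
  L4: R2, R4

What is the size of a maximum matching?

Unit-capacity flow: source→left, listed edges, right→sink; max matching = max flow.
Augmenting path L1→R2 (+1); matched 1.
Augmenting path L2→R3 (+1); matched 2.
Augmenting path L4→R4 (+1); matched 3.
No augmenting path remains; maximum matching = 3.
König certificate: {R2, R3, R4} is a vertex cover of size 3 (every listed pair touches it), so no matching can be larger.

3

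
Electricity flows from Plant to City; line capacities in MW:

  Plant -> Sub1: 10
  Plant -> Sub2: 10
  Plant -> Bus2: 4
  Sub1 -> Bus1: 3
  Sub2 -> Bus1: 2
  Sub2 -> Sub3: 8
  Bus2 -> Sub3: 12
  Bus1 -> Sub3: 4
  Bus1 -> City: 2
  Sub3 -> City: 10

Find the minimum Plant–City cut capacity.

Augment Plant→Sub1→Bus1→City: bottleneck 2, flow now 2.
Augment Plant→Sub2→Sub3→City: bottleneck 8, flow now 10.
Augment Plant→Bus2→Sub3→City: bottleneck 2, flow now 12.
No augmenting path remains; maximum flow = 12.
By max-flow min-cut, the minimum cut capacity equals the max flow.
In the residual graph, reachable from Plant: {Plant, Sub1, Sub2, Bus2, Bus1, Sub3}.
Min-cut edges: Bus1→City (2), Sub3→City (10); capacity 2 + 10 = 12.

12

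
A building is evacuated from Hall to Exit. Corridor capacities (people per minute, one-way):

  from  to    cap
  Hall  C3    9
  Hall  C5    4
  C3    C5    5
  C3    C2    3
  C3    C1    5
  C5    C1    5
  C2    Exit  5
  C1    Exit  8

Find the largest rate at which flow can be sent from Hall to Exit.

11

Augment Hall→C3→C2→Exit: bottleneck 3, flow now 3.
Augment Hall→C3→C1→Exit: bottleneck 5, flow now 8.
Augment Hall→C5→C1→Exit: bottleneck 3, flow now 11.
No augmenting path remains; maximum flow = 11.
In the residual graph, reachable from Hall: {Hall, C3, C5, C1}.
Min-cut edges: C3→C2 (3), C1→Exit (8); capacity 3 + 8 = 11.
This cut is saturated, so no flow can exceed 11.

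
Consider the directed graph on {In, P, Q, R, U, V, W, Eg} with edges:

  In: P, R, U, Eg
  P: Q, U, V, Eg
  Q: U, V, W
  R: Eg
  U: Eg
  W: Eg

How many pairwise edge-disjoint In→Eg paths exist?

Assign every edge capacity 1; by Menger, the answer equals the max flow.
Path In→Eg (+1); total 1.
Path In→P→Eg (+1); total 2.
Path In→R→Eg (+1); total 3.
Path In→U→Eg (+1); total 4.
No residual In→Eg path; max flow = 4.
Certifying cut of size 4: {In→Eg, In→P, In→R, In→U}.

4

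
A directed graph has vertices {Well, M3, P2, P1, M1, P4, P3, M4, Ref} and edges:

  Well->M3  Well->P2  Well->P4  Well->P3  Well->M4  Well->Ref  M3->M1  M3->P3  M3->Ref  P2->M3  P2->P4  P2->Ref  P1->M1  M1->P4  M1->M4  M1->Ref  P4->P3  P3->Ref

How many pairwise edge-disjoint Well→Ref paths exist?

Assign every edge capacity 1; by Menger, the answer equals the max flow.
Path Well→Ref (+1); total 1.
Path Well→M3→Ref (+1); total 2.
Path Well→P2→Ref (+1); total 3.
Path Well→P3→Ref (+1); total 4.
No residual Well→Ref path; max flow = 4.
Certifying cut of size 4: {P3→Ref, Well→M3, Well→P2, Well→Ref}.

4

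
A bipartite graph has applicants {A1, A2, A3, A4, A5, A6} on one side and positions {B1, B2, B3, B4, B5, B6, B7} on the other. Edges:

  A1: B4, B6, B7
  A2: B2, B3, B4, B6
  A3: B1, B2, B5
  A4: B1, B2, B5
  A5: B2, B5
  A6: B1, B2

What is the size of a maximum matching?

Unit-capacity flow: source→left, listed edges, right→sink; max matching = max flow.
Augmenting path A1→B4 (+1); matched 1.
Augmenting path A2→B2 (+1); matched 2.
Augmenting path A3→B1 (+1); matched 3.
Augmenting path A4→B5 (+1); matched 4.
Augmenting path A5→B2→A2→B3 (+1); matched 5.
No augmenting path remains; maximum matching = 5.
König certificate: {A1, A2, B1, B2, B5} is a vertex cover of size 5 (every listed pair touches it), so no matching can be larger.

5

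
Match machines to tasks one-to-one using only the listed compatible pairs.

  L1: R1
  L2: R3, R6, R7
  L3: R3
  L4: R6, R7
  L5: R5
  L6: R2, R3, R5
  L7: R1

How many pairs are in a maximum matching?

Unit-capacity flow: source→left, listed edges, right→sink; max matching = max flow.
Augmenting path L1→R1 (+1); matched 1.
Augmenting path L2→R3 (+1); matched 2.
Augmenting path L4→R6 (+1); matched 3.
Augmenting path L5→R5 (+1); matched 4.
Augmenting path L6→R2 (+1); matched 5.
Augmenting path L3→R3→L2→R7 (+1); matched 6.
No augmenting path remains; maximum matching = 6.
König certificate: {L2, L3, L4, L5, L6, R1} is a vertex cover of size 6 (every listed pair touches it), so no matching can be larger.

6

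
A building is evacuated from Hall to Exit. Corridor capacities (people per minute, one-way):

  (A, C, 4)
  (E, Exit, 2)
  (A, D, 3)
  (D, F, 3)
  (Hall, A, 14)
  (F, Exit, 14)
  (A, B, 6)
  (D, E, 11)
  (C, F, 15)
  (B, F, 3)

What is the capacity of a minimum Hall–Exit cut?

Augment Hall→A→B→F→Exit: bottleneck 3, flow now 3.
Augment Hall→A→C→F→Exit: bottleneck 4, flow now 7.
Augment Hall→A→D→E→Exit: bottleneck 2, flow now 9.
Augment Hall→A→D→F→Exit: bottleneck 1, flow now 10.
No augmenting path remains; maximum flow = 10.
By max-flow min-cut, the minimum cut capacity equals the max flow.
In the residual graph, reachable from Hall: {Hall, A, B}.
Min-cut edges: A→C (4), A→D (3), B→F (3); capacity 4 + 3 + 3 = 10.

10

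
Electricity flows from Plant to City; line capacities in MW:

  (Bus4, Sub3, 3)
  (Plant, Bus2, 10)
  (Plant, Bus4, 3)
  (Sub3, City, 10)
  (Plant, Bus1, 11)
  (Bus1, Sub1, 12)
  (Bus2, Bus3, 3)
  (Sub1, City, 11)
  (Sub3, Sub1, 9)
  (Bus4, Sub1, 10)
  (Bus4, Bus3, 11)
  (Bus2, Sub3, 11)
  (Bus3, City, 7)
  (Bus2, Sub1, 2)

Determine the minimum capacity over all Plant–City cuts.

24

Augment Plant→Bus2→Sub1→City: bottleneck 2, flow now 2.
Augment Plant→Bus2→Sub3→City: bottleneck 8, flow now 10.
Augment Plant→Bus4→Sub1→City: bottleneck 3, flow now 13.
Augment Plant→Bus1→Sub1→City: bottleneck 6, flow now 19.
Augment Plant→Bus1→Sub1→Bus2→Sub3→City: bottleneck 2, flow now 21. (uses reverse residual edge)
Augment Plant→Bus1→Sub1→Bus4→Bus3→City: bottleneck 3, flow now 24. (uses reverse residual edge)
No augmenting path remains; maximum flow = 24.
By max-flow min-cut, the minimum cut capacity equals the max flow.
In the residual graph, reachable from Plant: {Plant}.
Min-cut edges: Plant→Bus2 (10), Plant→Bus4 (3), Plant→Bus1 (11); capacity 10 + 3 + 11 = 24.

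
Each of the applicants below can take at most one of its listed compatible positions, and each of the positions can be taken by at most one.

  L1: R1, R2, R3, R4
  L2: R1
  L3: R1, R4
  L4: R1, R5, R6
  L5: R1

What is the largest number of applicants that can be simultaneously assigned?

Unit-capacity flow: source→left, listed edges, right→sink; max matching = max flow.
Augmenting path L1→R1 (+1); matched 1.
Augmenting path L3→R4 (+1); matched 2.
Augmenting path L4→R5 (+1); matched 3.
Augmenting path L2→R1→L1→R2 (+1); matched 4.
No augmenting path remains; maximum matching = 4.
König certificate: {L1, L3, L4, R1} is a vertex cover of size 4 (every listed pair touches it), so no matching can be larger.

4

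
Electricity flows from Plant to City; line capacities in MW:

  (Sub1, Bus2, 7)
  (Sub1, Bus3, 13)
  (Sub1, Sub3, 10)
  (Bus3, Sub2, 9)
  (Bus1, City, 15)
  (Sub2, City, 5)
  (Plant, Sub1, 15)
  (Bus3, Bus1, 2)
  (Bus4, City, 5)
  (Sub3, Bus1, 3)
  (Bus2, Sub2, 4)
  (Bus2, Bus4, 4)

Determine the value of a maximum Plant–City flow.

Augment Plant→Sub1→Bus3→Sub2→City: bottleneck 5, flow now 5.
Augment Plant→Sub1→Bus3→Bus1→City: bottleneck 2, flow now 7.
Augment Plant→Sub1→Sub3→Bus1→City: bottleneck 3, flow now 10.
Augment Plant→Sub1→Bus2→Bus4→City: bottleneck 4, flow now 14.
No augmenting path remains; maximum flow = 14.
In the residual graph, reachable from Plant: {Plant, Sub1, Bus3, Sub3, Bus2, Sub2}.
Min-cut edges: Bus3→Bus1 (2), Sub3→Bus1 (3), Bus2→Bus4 (4), Sub2→City (5); capacity 2 + 3 + 4 + 5 = 14.
This cut is saturated, so no flow can exceed 14.

14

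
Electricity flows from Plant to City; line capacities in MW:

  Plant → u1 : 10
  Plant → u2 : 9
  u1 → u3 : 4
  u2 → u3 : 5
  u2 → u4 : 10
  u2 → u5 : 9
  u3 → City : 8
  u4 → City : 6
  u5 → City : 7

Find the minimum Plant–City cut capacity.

Augment Plant→u1→u3→City: bottleneck 4, flow now 4.
Augment Plant→u2→u3→City: bottleneck 4, flow now 8.
Augment Plant→u2→u4→City: bottleneck 5, flow now 13.
No augmenting path remains; maximum flow = 13.
By max-flow min-cut, the minimum cut capacity equals the max flow.
In the residual graph, reachable from Plant: {Plant, u1}.
Min-cut edges: Plant→u2 (9), u1→u3 (4); capacity 9 + 4 = 13.

13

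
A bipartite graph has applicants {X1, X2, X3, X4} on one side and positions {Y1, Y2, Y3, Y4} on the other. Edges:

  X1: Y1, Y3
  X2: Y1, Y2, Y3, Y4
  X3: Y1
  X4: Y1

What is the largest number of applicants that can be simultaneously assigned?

Unit-capacity flow: source→left, listed edges, right→sink; max matching = max flow.
Augmenting path X1→Y1 (+1); matched 1.
Augmenting path X2→Y2 (+1); matched 2.
Augmenting path X3→Y1→X1→Y3 (+1); matched 3.
No augmenting path remains; maximum matching = 3.
König certificate: {X1, X2, Y1} is a vertex cover of size 3 (every listed pair touches it), so no matching can be larger.

3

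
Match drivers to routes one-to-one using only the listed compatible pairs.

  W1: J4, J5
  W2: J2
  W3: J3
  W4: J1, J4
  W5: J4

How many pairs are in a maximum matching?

Unit-capacity flow: source→left, listed edges, right→sink; max matching = max flow.
Augmenting path W1→J4 (+1); matched 1.
Augmenting path W2→J2 (+1); matched 2.
Augmenting path W3→J3 (+1); matched 3.
Augmenting path W4→J1 (+1); matched 4.
Augmenting path W5→J4→W1→J5 (+1); matched 5.
No augmenting path remains; maximum matching = 5.
König certificate: {W1, W2, W3, W4, W5} is a vertex cover of size 5 (every listed pair touches it), so no matching can be larger.

5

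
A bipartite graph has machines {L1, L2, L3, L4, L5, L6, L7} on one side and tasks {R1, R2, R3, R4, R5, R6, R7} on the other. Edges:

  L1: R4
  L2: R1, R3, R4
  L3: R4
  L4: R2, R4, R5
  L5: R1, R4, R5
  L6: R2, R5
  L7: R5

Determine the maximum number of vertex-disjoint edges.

5

Unit-capacity flow: source→left, listed edges, right→sink; max matching = max flow.
Augmenting path L1→R4 (+1); matched 1.
Augmenting path L2→R1 (+1); matched 2.
Augmenting path L4→R2 (+1); matched 3.
Augmenting path L5→R5 (+1); matched 4.
Augmenting path L6→R5→L5→R1→L2→R3 (+1); matched 5.
No augmenting path remains; maximum matching = 5.
König certificate: {L2, L5, R2, R4, R5} is a vertex cover of size 5 (every listed pair touches it), so no matching can be larger.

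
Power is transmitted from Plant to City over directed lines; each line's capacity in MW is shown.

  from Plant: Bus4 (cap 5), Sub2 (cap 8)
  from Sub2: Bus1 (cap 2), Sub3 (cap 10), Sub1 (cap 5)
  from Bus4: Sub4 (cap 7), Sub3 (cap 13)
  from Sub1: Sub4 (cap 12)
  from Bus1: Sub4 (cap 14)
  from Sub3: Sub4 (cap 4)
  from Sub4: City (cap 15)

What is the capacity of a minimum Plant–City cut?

Augment Plant→Bus4→Sub4→City: bottleneck 5, flow now 5.
Augment Plant→Sub2→Sub1→Sub4→City: bottleneck 5, flow now 10.
Augment Plant→Sub2→Bus1→Sub4→City: bottleneck 2, flow now 12.
Augment Plant→Sub2→Sub3→Sub4→City: bottleneck 1, flow now 13.
No augmenting path remains; maximum flow = 13.
By max-flow min-cut, the minimum cut capacity equals the max flow.
In the residual graph, reachable from Plant: {Plant}.
Min-cut edges: Plant→Sub2 (8), Plant→Bus4 (5); capacity 8 + 5 = 13.

13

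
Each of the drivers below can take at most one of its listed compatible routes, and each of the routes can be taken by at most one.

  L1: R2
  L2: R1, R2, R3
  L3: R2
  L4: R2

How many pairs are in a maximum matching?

2

Unit-capacity flow: source→left, listed edges, right→sink; max matching = max flow.
Augmenting path L1→R2 (+1); matched 1.
Augmenting path L2→R1 (+1); matched 2.
No augmenting path remains; maximum matching = 2.
König certificate: {L2, R2} is a vertex cover of size 2 (every listed pair touches it), so no matching can be larger.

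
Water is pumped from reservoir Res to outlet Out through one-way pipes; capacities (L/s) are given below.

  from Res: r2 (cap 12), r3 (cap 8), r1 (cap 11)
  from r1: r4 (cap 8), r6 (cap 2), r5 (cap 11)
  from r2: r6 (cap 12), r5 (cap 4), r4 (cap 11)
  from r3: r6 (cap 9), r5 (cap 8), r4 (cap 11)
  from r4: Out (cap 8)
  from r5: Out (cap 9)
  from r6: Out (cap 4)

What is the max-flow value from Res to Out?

21

Augment Res→r1→r4→Out: bottleneck 8, flow now 8.
Augment Res→r1→r5→Out: bottleneck 3, flow now 11.
Augment Res→r2→r5→Out: bottleneck 4, flow now 15.
Augment Res→r2→r6→Out: bottleneck 4, flow now 19.
Augment Res→r3→r5→Out: bottleneck 2, flow now 21.
No augmenting path remains; maximum flow = 21.
In the residual graph, reachable from Res: {Res, r1, r2, r3, r4, r5, r6}.
Min-cut edges: r4→Out (8), r5→Out (9), r6→Out (4); capacity 8 + 9 + 4 = 21.
This cut is saturated, so no flow can exceed 21.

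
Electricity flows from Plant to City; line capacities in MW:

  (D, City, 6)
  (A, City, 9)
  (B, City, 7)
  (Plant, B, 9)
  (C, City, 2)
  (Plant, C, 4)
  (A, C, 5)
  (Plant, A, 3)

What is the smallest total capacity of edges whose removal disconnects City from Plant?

Augment Plant→A→City: bottleneck 3, flow now 3.
Augment Plant→B→City: bottleneck 7, flow now 10.
Augment Plant→C→City: bottleneck 2, flow now 12.
No augmenting path remains; maximum flow = 12.
By max-flow min-cut, the minimum cut capacity equals the max flow.
In the residual graph, reachable from Plant: {Plant, B, C}.
Min-cut edges: Plant→A (3), B→City (7), C→City (2); capacity 3 + 7 + 2 = 12.

12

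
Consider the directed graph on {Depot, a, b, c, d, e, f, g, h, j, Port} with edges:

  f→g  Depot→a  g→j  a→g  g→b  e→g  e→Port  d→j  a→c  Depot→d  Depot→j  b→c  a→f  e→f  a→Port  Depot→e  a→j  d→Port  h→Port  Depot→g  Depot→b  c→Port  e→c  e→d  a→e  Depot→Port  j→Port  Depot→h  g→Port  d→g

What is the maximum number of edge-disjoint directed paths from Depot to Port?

8

Assign every edge capacity 1; by Menger, the answer equals the max flow.
Path Depot→Port (+1); total 1.
Path Depot→a→Port (+1); total 2.
Path Depot→d→Port (+1); total 3.
Path Depot→e→Port (+1); total 4.
Path Depot→g→Port (+1); total 5.
Path Depot→h→Port (+1); total 6.
Path Depot→j→Port (+1); total 7.
Path Depot→b→c→Port (+1); total 8.
No residual Depot→Port path; max flow = 8.
Certifying cut of size 8: {Depot→Port, Depot→a, Depot→b, Depot→d, Depot→e, Depot→g, Depot→h, Depot→j}.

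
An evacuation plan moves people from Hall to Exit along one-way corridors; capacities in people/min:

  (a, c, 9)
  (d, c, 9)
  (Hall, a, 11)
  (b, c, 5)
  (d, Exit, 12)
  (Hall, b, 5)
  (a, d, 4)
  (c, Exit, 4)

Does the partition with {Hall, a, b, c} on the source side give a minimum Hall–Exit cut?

Yes — it is a minimum cut (capacity 8).

Given cut capacity: 4 + 4 = 8.
Augment Hall→a→c→Exit: bottleneck 4, flow now 4.
Augment Hall→a→d→Exit: bottleneck 4, flow now 8.
No augmenting path remains; maximum flow = 8.
Cut capacity 8 equals the max flow, so it is a minimum cut.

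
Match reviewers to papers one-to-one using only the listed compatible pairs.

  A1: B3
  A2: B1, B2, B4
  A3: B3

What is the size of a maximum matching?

Unit-capacity flow: source→left, listed edges, right→sink; max matching = max flow.
Augmenting path A1→B3 (+1); matched 1.
Augmenting path A2→B1 (+1); matched 2.
No augmenting path remains; maximum matching = 2.
König certificate: {A2, B3} is a vertex cover of size 2 (every listed pair touches it), so no matching can be larger.

2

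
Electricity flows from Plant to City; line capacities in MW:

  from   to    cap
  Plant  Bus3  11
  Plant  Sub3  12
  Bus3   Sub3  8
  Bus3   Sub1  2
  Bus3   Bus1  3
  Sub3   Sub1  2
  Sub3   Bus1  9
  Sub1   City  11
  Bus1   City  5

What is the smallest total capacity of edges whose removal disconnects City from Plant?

9

Augment Plant→Bus3→Sub1→City: bottleneck 2, flow now 2.
Augment Plant→Bus3→Bus1→City: bottleneck 3, flow now 5.
Augment Plant→Sub3→Sub1→City: bottleneck 2, flow now 7.
Augment Plant→Sub3→Bus1→City: bottleneck 2, flow now 9.
No augmenting path remains; maximum flow = 9.
By max-flow min-cut, the minimum cut capacity equals the max flow.
In the residual graph, reachable from Plant: {Plant, Bus3, Sub3, Bus1}.
Min-cut edges: Bus3→Sub1 (2), Sub3→Sub1 (2), Bus1→City (5); capacity 2 + 2 + 5 = 9.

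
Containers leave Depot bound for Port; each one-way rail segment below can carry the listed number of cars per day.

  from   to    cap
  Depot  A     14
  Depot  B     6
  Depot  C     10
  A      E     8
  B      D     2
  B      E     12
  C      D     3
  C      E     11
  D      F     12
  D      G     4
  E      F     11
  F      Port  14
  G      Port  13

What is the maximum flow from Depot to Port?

16

Augment Depot→A→E→F→Port: bottleneck 8, flow now 8.
Augment Depot→B→D→F→Port: bottleneck 2, flow now 10.
Augment Depot→B→E→F→Port: bottleneck 3, flow now 13.
Augment Depot→C→D→F→Port: bottleneck 1, flow now 14.
Augment Depot→C→D→G→Port: bottleneck 2, flow now 16.
No augmenting path remains; maximum flow = 16.
In the residual graph, reachable from Depot: {Depot, A, B, C, E}.
Min-cut edges: B→D (2), C→D (3), E→F (11); capacity 2 + 3 + 11 = 16.
This cut is saturated, so no flow can exceed 16.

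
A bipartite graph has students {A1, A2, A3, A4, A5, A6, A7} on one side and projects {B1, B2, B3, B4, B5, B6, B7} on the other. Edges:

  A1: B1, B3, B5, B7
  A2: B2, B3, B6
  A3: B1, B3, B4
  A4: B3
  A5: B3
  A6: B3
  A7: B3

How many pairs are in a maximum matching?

Unit-capacity flow: source→left, listed edges, right→sink; max matching = max flow.
Augmenting path A1→B1 (+1); matched 1.
Augmenting path A2→B2 (+1); matched 2.
Augmenting path A3→B3 (+1); matched 3.
Augmenting path A4→B3→A3→B4 (+1); matched 4.
No augmenting path remains; maximum matching = 4.
König certificate: {A1, A2, A3, B3} is a vertex cover of size 4 (every listed pair touches it), so no matching can be larger.

4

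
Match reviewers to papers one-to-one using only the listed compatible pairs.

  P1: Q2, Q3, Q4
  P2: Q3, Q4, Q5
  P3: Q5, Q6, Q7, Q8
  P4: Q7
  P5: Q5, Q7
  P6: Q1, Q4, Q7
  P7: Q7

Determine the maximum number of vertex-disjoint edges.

Unit-capacity flow: source→left, listed edges, right→sink; max matching = max flow.
Augmenting path P1→Q2 (+1); matched 1.
Augmenting path P2→Q3 (+1); matched 2.
Augmenting path P3→Q5 (+1); matched 3.
Augmenting path P4→Q7 (+1); matched 4.
Augmenting path P6→Q1 (+1); matched 5.
Augmenting path P5→Q5→P3→Q6 (+1); matched 6.
No augmenting path remains; maximum matching = 6.
König certificate: {P1, P2, P3, P5, P6, Q7} is a vertex cover of size 6 (every listed pair touches it), so no matching can be larger.

6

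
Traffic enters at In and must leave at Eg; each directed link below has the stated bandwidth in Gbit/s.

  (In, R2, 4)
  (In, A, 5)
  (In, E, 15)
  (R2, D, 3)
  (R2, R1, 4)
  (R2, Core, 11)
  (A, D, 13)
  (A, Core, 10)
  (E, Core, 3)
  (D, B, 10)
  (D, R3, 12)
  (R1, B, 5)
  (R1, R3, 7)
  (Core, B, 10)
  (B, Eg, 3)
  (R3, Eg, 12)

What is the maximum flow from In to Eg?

12

Augment In→R2→D→B→Eg: bottleneck 3, flow now 3.
Augment In→R2→R1→R3→Eg: bottleneck 1, flow now 4.
Augment In→A→D→R3→Eg: bottleneck 5, flow now 9.
Augment In→E→Core→B→D→R3→Eg: bottleneck 3, flow now 12. (uses reverse residual edge)
No augmenting path remains; maximum flow = 12.
In the residual graph, reachable from In: {In, E}.
Min-cut edges: In→R2 (4), In→A (5), E→Core (3); capacity 4 + 5 + 3 = 12.
This cut is saturated, so no flow can exceed 12.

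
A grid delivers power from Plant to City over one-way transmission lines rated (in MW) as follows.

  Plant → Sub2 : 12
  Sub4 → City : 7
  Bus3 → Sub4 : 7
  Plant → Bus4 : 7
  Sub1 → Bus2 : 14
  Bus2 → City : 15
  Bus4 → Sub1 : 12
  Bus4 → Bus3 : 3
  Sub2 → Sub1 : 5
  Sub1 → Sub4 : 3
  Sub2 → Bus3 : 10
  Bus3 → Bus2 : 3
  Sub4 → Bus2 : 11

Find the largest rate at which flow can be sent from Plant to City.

19

Augment Plant→Bus4→Bus3→Sub4→City: bottleneck 3, flow now 3.
Augment Plant→Bus4→Sub1→Sub4→City: bottleneck 3, flow now 6.
Augment Plant→Bus4→Sub1→Bus2→City: bottleneck 1, flow now 7.
Augment Plant→Sub2→Bus3→Sub4→City: bottleneck 1, flow now 8.
Augment Plant→Sub2→Bus3→Bus2→City: bottleneck 3, flow now 11.
Augment Plant→Sub2→Sub1→Bus2→City: bottleneck 5, flow now 16.
Augment Plant→Sub2→Bus3→Sub4→Bus2→City: bottleneck 3, flow now 19.
No augmenting path remains; maximum flow = 19.
In the residual graph, reachable from Plant: {Plant}.
Min-cut edges: Plant→Bus4 (7), Plant→Sub2 (12); capacity 7 + 12 = 19.
This cut is saturated, so no flow can exceed 19.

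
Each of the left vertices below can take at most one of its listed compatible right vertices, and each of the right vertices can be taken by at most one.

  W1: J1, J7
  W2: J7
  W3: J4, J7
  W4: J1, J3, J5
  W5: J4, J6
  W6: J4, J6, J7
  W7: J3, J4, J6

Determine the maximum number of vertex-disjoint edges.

6

Unit-capacity flow: source→left, listed edges, right→sink; max matching = max flow.
Augmenting path W1→J1 (+1); matched 1.
Augmenting path W2→J7 (+1); matched 2.
Augmenting path W3→J4 (+1); matched 3.
Augmenting path W4→J3 (+1); matched 4.
Augmenting path W5→J6 (+1); matched 5.
Augmenting path W7→J3→W4→J5 (+1); matched 6.
No augmenting path remains; maximum matching = 6.
König certificate: {W1, W4, W7, J4, J6, J7} is a vertex cover of size 6 (every listed pair touches it), so no matching can be larger.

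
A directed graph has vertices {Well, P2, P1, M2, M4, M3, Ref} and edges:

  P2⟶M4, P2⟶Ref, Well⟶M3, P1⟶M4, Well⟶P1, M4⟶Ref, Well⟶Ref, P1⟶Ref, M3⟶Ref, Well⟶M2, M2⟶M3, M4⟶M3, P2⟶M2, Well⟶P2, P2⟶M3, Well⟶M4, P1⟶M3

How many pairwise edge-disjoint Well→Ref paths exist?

Assign every edge capacity 1; by Menger, the answer equals the max flow.
Path Well→Ref (+1); total 1.
Path Well→P2→Ref (+1); total 2.
Path Well→P1→Ref (+1); total 3.
Path Well→M4→Ref (+1); total 4.
Path Well→M3→Ref (+1); total 5.
No residual Well→Ref path; max flow = 5.
Certifying cut of size 5: {M3→Ref, Well→M4, Well→P1, Well→P2, Well→Ref}.

5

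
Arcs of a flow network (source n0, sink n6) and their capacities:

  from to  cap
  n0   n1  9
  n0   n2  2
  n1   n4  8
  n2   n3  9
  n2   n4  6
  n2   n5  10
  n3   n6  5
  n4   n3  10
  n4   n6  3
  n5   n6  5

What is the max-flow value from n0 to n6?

Augment n0→n1→n4→n6: bottleneck 3, flow now 3.
Augment n0→n2→n3→n6: bottleneck 2, flow now 5.
Augment n0→n1→n4→n3→n6: bottleneck 3, flow now 8.
Augment n0→n1→n4→n3→n2→n5→n6: bottleneck 2, flow now 10. (uses reverse residual edge)
No augmenting path remains; maximum flow = 10.
In the residual graph, reachable from n0: {n0, n1}.
Min-cut edges: n0→n2 (2), n1→n4 (8); capacity 2 + 8 = 10.
This cut is saturated, so no flow can exceed 10.

10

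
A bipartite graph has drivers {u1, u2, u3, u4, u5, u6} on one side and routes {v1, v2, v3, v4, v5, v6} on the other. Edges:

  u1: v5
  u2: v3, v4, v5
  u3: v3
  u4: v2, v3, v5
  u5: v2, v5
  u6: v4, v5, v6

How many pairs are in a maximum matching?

Unit-capacity flow: source→left, listed edges, right→sink; max matching = max flow.
Augmenting path u1→v5 (+1); matched 1.
Augmenting path u2→v3 (+1); matched 2.
Augmenting path u4→v2 (+1); matched 3.
Augmenting path u6→v4 (+1); matched 4.
Augmenting path u3→v3→u2→v4→u6→v6 (+1); matched 5.
No augmenting path remains; maximum matching = 5.
König certificate: {u2, u6, v2, v3, v5} is a vertex cover of size 5 (every listed pair touches it), so no matching can be larger.

5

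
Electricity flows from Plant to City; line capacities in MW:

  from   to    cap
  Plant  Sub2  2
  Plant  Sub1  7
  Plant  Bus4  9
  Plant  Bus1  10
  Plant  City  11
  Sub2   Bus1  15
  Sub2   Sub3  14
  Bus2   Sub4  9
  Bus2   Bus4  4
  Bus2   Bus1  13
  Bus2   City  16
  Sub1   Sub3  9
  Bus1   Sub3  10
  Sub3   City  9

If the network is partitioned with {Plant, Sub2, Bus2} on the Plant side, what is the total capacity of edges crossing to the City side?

108

Edges leaving {Plant, Sub2, Bus2}: Plant→Sub1 (7), Plant→Bus4 (9), Plant→Bus1 (10), Plant→City (11), Sub2→Bus1 (15), Sub2→Sub3 (14), Bus2→Sub4 (9), Bus2→Bus4 (4), Bus2→Bus1 (13), Bus2→City (16).
Cut capacity = 7 + 9 + 10 + 11 + 15 + 14 + 9 + 4 + 13 + 16 = 108.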